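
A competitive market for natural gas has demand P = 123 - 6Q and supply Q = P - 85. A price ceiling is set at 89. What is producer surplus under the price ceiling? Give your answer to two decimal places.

8.00

Rewriting supply in inverse form: P = 85 + Q.
Without the control, 123 - 6Q = 85 + Q so Q* = 5.4286 and P* = 90.4286.
At P = 89, sellers supply (89 - 85)/1 = 4 while buyers want more, so the quantity traded is 4 at price 89.
PS is the triangle above supply below 89: (1/2)(4)(89 - 85) = 8.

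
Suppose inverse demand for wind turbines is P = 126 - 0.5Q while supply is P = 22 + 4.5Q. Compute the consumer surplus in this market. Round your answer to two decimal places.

Setting demand equal to supply, 104 = 5Q, so Q* = 20.8 and P* = 115.6.
The demand choke price is 126, so CS = (1/2)(Q*)(126 - P*) = (1/2)(20.8)(10.4) = 108.16.

108.16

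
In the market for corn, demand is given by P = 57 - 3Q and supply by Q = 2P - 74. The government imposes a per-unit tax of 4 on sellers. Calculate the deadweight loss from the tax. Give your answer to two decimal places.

Rewriting supply in inverse form: P = 37 + 0.5Q.
Pre-tax equilibrium: 57 - 3Q = 37 + 0.5Q gives Q* = 5.7143, P* = 39.8571.
With the tax, sellers need 4 more per unit: 57 - 3Q = 37 + 0.5Q + 4, so Q_t = 4.5714. Buyers pay P_b = 43.2857; sellers receive P_s = P_b - 4 = 39.2857.
Deadweight loss is the triangle between the curves from Q_t to Q*: (1/2)(5.7143 - 4.5714)(4) = 2.2857.

2.29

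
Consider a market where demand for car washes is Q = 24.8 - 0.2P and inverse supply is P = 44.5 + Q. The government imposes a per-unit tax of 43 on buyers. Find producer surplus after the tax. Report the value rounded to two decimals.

Rewriting demand in inverse form: P = 124 - 5Q.
Pre-tax equilibrium: 124 - 5Q = 44.5 + Q gives Q* = 13.25, P* = 57.75.
A tax on buyers shifts demand down by 43: (124 - 43) - 5Q = 44.5 + Q, so Q_t = 6.0833. Buyers pay P_b = 93.5833; sellers receive P_s = P_b - 43 = 50.5833.
PS = (1/2)(Q_t)(P_s - 44.5) = (1/2)(6.0833)(6.0833) = 18.5035.

18.50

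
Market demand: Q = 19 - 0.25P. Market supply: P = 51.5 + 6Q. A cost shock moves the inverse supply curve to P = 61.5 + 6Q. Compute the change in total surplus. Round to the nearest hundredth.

-19.50

Rewriting demand in inverse form: P = 76 - 4Q.
Initial equilibrium: Q_0 = 2.45, P_0 = 66.2; CS_0 = (1/2)(2.45)(9.8) = 12.005, PS_0 = (1/2)(2.45)(14.7) = 18.0075.
New equilibrium: 76 - 4Q = 61.5 + 6Q gives Q_1 = 1.45, P_1 = 70.2; CS_1 = 4.205, PS_1 = 6.3075.
Change in total surplus = (4.205 + 6.3075) - (12.005 + 18.0075) = -19.5.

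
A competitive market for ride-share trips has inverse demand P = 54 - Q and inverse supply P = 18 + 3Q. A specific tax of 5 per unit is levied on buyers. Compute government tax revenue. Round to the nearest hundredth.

Without the tax, 54 - Q = 18 + 3Q so Q* = 9 and P* = 45.
A tax on buyers shifts demand down by 5: (54 - 5) - Q = 18 + 3Q, so Q_t = 7.75. Buyers pay P_b = 46.25; sellers receive P_s = P_b - 5 = 41.25.
Tax revenue = t x Q_t = 5 x 7.75 = 38.75.

38.75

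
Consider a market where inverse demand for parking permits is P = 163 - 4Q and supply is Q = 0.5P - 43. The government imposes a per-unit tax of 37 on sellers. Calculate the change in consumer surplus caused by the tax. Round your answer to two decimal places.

Rewriting supply in inverse form: P = 86 + 2Q.
Without the tax, 163 - 4Q = 86 + 2Q so Q* = 12.8333 and P* = 111.6667.
With the tax, sellers need 37 more per unit: 163 - 4Q = 86 + 2Q + 37, so Q_t = 6.6667. Buyers pay P_b = 136.3333; sellers receive P_s = P_b - 37 = 99.3333.
CS falls from (1/2)(12.8333)(51.3333) = 329.3889 to (1/2)(6.6667)(26.6667) = 88.8889, a change of -240.5.

-240.50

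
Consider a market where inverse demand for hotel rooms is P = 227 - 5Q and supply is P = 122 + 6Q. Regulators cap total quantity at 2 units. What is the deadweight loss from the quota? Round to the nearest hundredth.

313.14

Unrestricted equilibrium: Q* = (227 - 122)/(5 + 6) = 9.5455.
At Q = 2 the demand price is 227 - 5(2) = 217 and the supply price is 122 + 6(2) = 134.
DWL = (1/2)(gap between curves at 2) x (Q* - 2) = (1/2)(83)(7.5455) = 313.1364.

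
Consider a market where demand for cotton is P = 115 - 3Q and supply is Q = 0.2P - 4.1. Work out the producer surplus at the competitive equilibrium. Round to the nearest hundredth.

348.84

Rewriting supply in inverse form: P = 20.5 + 5Q.
Setting demand equal to supply, 94.5 = 8Q, so Q* = 11.8125 and P* = 79.5625.
PS is the area between P* and the supply curve from 0 to Q*: (1/2)(11.8125)(59.0625) = 348.8379.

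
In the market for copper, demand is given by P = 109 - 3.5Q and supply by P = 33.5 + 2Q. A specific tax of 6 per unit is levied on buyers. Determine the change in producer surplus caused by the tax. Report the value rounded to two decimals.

-28.76

Without the tax, 109 - 3.5Q = 33.5 + 2Q so Q* = 13.7273 and P* = 60.9545.
A tax on buyers shifts demand down by 6: (109 - 6) - 3.5Q = 33.5 + 2Q, so Q_t = 12.6364. Buyers pay P_b = 64.7727; sellers receive P_s = P_b - 6 = 58.7727.
PS falls from (1/2)(13.7273)(27.4545) = 188.438 to (1/2)(12.6364)(25.2727) = 159.6777, a change of -28.7603.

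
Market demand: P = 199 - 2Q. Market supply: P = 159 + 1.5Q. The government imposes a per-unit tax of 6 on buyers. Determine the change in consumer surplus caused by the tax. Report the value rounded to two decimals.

Pre-tax equilibrium: 199 - 2Q = 159 + 1.5Q gives Q* = 11.4286, P* = 176.1429.
A tax on buyers shifts demand down by 6: (199 - 6) - 2Q = 159 + 1.5Q, so Q_t = 9.7143. Buyers pay P_b = 179.5714; sellers receive P_s = P_b - 6 = 173.5714.
Consumers lose the trapezoid between P* and P_b out to Q_t plus the triangle from Q_t to Q*: change in CS = 94.3673 - 130.6122 = -36.2449.

-36.24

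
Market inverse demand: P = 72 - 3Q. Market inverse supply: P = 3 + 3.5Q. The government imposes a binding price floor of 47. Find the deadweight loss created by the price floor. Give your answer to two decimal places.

16.93

Free-market equilibrium: 72 - 3Q = 3 + 3.5Q gives Q* = 10.6154, P* = 40.1538.
At P = 47, buyers demand (72 - 47)/3 = 8.3333 while sellers would supply more, so the quantity traded is 8.3333 at price 47.
The lost-trades triangle has base Q* - 8.3333 = 2.2821 and height equal to the gap between the curves at Q = 8.3333, which is 47 - 32.1667 = 14.8333. DWL = (1/2)(2.2821)(14.8333) = 16.9252.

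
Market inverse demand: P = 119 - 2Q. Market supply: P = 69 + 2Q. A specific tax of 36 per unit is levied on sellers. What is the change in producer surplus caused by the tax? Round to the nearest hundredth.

Pre-tax equilibrium: 119 - 2Q = 69 + 2Q gives Q* = 12.5, P* = 94.
A tax on sellers shifts supply up by 36: 119 - 2Q = 69 + 2Q + 36, so Q_t = 3.5. Buyers pay P_b = 112; sellers receive P_s = P_b - 36 = 76.
Producers lose the trapezoid between P_s and P* out to Q_t plus the triangle from Q_t to Q*: change in PS = 12.25 - 156.25 = -144.

-144.00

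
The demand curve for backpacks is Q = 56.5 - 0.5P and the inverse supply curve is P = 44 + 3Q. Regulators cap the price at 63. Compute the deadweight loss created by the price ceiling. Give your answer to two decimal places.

139.38

Rewriting demand in inverse form: P = 113 - 2Q.
Free-market equilibrium: 113 - 2Q = 44 + 3Q gives Q* = 13.8, P* = 85.4.
At P = 63, sellers supply (63 - 44)/3 = 6.3333 while buyers want more, so the quantity traded is 6.3333 at price 63.
At Q = 6.3333 the demand price is 100.3333 and the supply price is 63. Deadweight loss is the triangle between the curves from 6.3333 to 13.8: (1/2)(100.3333 - 63)(13.8 - 6.3333) = 139.3778.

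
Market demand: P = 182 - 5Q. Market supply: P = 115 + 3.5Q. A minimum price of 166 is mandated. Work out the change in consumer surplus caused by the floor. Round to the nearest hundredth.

-129.73

Without the control, 182 - 5Q = 115 + 3.5Q so Q* = 7.8824 and P* = 142.5882.
At the floor price 166, quantity demanded is (182 - 166)/5 = 3.2; demand is the short side, so Q = 3.2 trades at P = 166.
CS goes from (1/2)(7.8824)(39.4118) = 155.3287 to 25.6 (computed as (182 - 166)(3.2) - (1/2)(5)(3.2)^2), a change of -129.7287.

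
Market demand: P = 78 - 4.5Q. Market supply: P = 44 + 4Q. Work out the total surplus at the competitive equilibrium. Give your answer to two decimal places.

68.00

Setting demand equal to supply, 34 = 8.5Q, so Q* = 4 and P* = 60.
CS = (1/2)(4)(18) = 36 and PS = (1/2)(4)(16) = 32, so total surplus = 68.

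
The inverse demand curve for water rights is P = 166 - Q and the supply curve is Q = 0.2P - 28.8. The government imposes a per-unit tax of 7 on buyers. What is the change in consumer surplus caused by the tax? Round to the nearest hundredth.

-3.60

Rewriting supply in inverse form: P = 144 + 5Q.
Without the tax, 166 - Q = 144 + 5Q so Q* = 3.6667 and P* = 162.3333.
With the tax, buyers' net willingness to pay falls by 7: (166 - 7) - Q = 144 + 5Q, so Q_t = 2.5. Buyers pay P_b = 163.5; sellers receive P_s = P_b - 7 = 156.5.
CS falls from (1/2)(3.6667)(3.6667) = 6.7222 to (1/2)(2.5)(2.5) = 3.125, a change of -3.5972.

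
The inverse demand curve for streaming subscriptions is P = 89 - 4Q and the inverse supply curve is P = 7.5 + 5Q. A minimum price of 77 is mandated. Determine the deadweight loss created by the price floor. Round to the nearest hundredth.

165.01

Without the control, 89 - 4Q = 7.5 + 5Q so Q* = 9.0556 and P* = 52.7778.
At the floor price 77, quantity demanded is (89 - 77)/4 = 3; demand is the short side, so Q = 3 trades at P = 77.
The lost-trades triangle has base Q* - 3 = 6.0556 and height equal to the gap between the curves at Q = 3, which is 77 - 22.5 = 54.5. DWL = (1/2)(6.0556)(54.5) = 165.0139.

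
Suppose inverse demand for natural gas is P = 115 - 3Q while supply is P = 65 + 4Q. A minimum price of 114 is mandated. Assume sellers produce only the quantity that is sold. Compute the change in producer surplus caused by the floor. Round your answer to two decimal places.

Free-market equilibrium: 115 - 3Q = 65 + 4Q gives Q* = 7.1429, P* = 93.5714.
At the floor price 114, quantity demanded is (115 - 114)/3 = 0.3333; demand is the short side, so Q = 0.3333 trades at P = 114.
PS goes from (1/2)(7.1429)(28.5714) = 102.0408 to 16.1111 (computed as (114 - 65)(0.3333) - (1/2)(4)(0.3333)^2), a change of -85.9297.

-85.93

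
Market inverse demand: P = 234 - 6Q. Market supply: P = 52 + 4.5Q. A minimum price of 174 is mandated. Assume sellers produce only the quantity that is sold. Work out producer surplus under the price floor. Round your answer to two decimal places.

Free-market equilibrium: 234 - 6Q = 52 + 4.5Q gives Q* = 17.3333, P* = 130.
At P = 174, buyers demand (234 - 174)/6 = 10 while sellers would supply more, so the quantity traded is 10 at price 174.
The supply price at Q = 10 is 97. PS is the trapezoid between 174 and supply over [0, 10]: (1/2)[(174 - 52) + (174 - 97)](10) = 995.

995.00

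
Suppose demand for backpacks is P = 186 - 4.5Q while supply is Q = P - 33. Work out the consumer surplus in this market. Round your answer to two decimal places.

Rewriting supply in inverse form: P = 33 + Q.
Equilibrium: 186 - 4.5Q = 33 + Q, so Q* = 27.8182 and P* = 60.8182.
The demand choke price is 186, so CS = (1/2)(Q*)(186 - P*) = (1/2)(27.8182)(125.1818) = 1741.1653.

1741.17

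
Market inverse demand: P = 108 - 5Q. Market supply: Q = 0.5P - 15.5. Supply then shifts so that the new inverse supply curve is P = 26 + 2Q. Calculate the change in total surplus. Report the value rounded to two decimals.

Rewriting supply in inverse form: P = 31 + 2Q.
Initial equilibrium: Q_0 = 11, P_0 = 53; CS_0 = (1/2)(11)(55) = 302.5, PS_0 = (1/2)(11)(22) = 121.
New equilibrium: 108 - 5Q = 26 + 2Q gives Q_1 = 11.7143, P_1 = 49.4286; CS_1 = 343.0612, PS_1 = 137.2245.
Change in total surplus = (343.0612 + 137.2245) - (302.5 + 121) = 56.7857.

56.79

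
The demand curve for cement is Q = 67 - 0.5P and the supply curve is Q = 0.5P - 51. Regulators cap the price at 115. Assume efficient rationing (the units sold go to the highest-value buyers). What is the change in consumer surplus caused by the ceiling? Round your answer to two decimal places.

Rewriting demand in inverse form: P = 134 - 2Q.
Rewriting supply in inverse form: P = 102 + 2Q.
Free-market equilibrium: 134 - 2Q = 102 + 2Q gives Q* = 8, P* = 118.
At the ceiling price 115, quantity supplied is (115 - 102)/2 = 6.5; supply is the short side, so Q = 6.5 trades at P = 115.
CS goes from (1/2)(8)(16) = 64 to 81.25 (computed as (134 - 115)(6.5) - (1/2)(2)(6.5)^2), a change of 17.25.

17.25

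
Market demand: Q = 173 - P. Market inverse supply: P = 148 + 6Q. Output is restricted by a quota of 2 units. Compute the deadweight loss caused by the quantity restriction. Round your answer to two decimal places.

8.64

Rewriting demand in inverse form: P = 173 - Q.
Unrestricted equilibrium: Q* = (173 - 148)/(1 + 6) = 3.5714.
At Q = 2 the demand price is 173 - (2) = 171 and the supply price is 148 + 6(2) = 160.
DWL = (1/2)(gap between curves at 2) x (Q* - 2) = (1/2)(11)(1.5714) = 8.6429.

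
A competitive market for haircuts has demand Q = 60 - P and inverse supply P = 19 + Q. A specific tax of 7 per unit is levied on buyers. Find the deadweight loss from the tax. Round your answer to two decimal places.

Rewriting demand in inverse form: P = 60 - Q.
Pre-tax equilibrium: 60 - Q = 19 + Q gives Q* = 20.5, P* = 39.5.
With the tax, buyers' net willingness to pay falls by 7: (60 - 7) - Q = 19 + Q, so Q_t = 17. Buyers pay P_b = 43; sellers receive P_s = P_b - 7 = 36.
Deadweight loss is the triangle between the curves from Q_t to Q*: (1/2)(20.5 - 17)(7) = 12.25.

12.25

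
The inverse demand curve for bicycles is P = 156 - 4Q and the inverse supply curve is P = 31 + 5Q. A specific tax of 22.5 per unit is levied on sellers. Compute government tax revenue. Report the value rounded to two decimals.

256.25

Without the tax, 156 - 4Q = 31 + 5Q so Q* = 13.8889 and P* = 100.4444.
A tax on sellers shifts supply up by 22.5: 156 - 4Q = 31 + 5Q + 22.5, so Q_t = 11.3889. Buyers pay P_b = 110.4444; sellers receive P_s = P_b - 22.5 = 87.9444.
Revenue is the tax times quantity traded: 22.5 x 11.3889 = 256.25.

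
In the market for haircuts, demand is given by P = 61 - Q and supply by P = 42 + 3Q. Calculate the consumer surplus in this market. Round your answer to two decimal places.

11.28

Equilibrium: 61 - Q = 42 + 3Q, so Q* = 4.75 and P* = 56.25.
The demand choke price is 61, so CS = (1/2)(Q*)(61 - P*) = (1/2)(4.75)(4.75) = 11.2812.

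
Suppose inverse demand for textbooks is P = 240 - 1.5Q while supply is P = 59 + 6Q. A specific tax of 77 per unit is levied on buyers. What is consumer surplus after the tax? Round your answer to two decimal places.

144.21

Pre-tax equilibrium: 240 - 1.5Q = 59 + 6Q gives Q* = 24.1333, P* = 203.8.
With the tax, buyers' net willingness to pay falls by 77: (240 - 77) - 1.5Q = 59 + 6Q, so Q_t = 13.8667. Buyers pay P_b = 219.2; sellers receive P_s = P_b - 77 = 142.2.
CS = (1/2)(Q_t)(240 - P_b) = (1/2)(13.8667)(20.8) = 144.2133.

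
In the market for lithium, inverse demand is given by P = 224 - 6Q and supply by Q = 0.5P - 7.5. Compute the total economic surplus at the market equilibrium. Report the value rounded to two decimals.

Rewriting supply in inverse form: P = 15 + 2Q.
Set 224 - 6Q = 15 + 2Q, which gives 209 = 8Q, so Q* = 26.125 and P* = 224 - 6(26.125) = 67.25.
Total surplus is the full triangle between the curves from 0 to Q*: (1/2)(26.125)(224 - 15) = 2730.0625.

2730.06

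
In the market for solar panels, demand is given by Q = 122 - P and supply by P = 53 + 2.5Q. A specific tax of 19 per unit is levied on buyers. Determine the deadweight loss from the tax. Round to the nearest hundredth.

51.57

Rewriting demand in inverse form: P = 122 - Q.
Pre-tax equilibrium: 122 - Q = 53 + 2.5Q gives Q* = 19.7143, P* = 102.2857.
With the tax, buyers' net willingness to pay falls by 19: (122 - 19) - Q = 53 + 2.5Q, so Q_t = 14.2857. Buyers pay P_b = 107.7143; sellers receive P_s = P_b - 19 = 88.7143.
Deadweight loss is the triangle between the curves from Q_t to Q*: (1/2)(19.7143 - 14.2857)(19) = 51.5714.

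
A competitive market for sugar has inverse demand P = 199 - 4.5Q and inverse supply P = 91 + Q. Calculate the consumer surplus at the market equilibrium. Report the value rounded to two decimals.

867.57

Setting demand equal to supply, 108 = 5.5Q, so Q* = 19.6364 and P* = 110.6364.
Consumer surplus is the triangle under demand above P*: (1/2)(19.6364)(199 - 110.6364) = (1/2)(19.6364)(88.3636) = 867.5702.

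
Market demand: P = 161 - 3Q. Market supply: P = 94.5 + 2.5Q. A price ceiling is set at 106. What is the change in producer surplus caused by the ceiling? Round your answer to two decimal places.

Without the control, 161 - 3Q = 94.5 + 2.5Q so Q* = 12.0909 and P* = 124.7273.
At P = 106, sellers supply (106 - 94.5)/2.5 = 4.6 while buyers want more, so the quantity traded is 4.6 at price 106.
PS goes from (1/2)(12.0909)(30.2273) = 182.7376 to 26.45 (computed as (106 - 94.5)(4.6) - (1/2)(2.5)(4.6)^2), a change of -156.2876.

-156.29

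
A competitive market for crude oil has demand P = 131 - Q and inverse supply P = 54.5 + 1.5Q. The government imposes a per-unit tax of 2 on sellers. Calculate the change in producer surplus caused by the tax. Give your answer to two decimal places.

Pre-tax equilibrium: 131 - Q = 54.5 + 1.5Q gives Q* = 30.6, P* = 100.4.
With the tax, sellers need 2 more per unit: 131 - Q = 54.5 + 1.5Q + 2, so Q_t = 29.8. Buyers pay P_b = 101.2; sellers receive P_s = P_b - 2 = 99.2.
PS falls from (1/2)(30.6)(45.9) = 702.27 to (1/2)(29.8)(44.7) = 666.03, a change of -36.24.

-36.24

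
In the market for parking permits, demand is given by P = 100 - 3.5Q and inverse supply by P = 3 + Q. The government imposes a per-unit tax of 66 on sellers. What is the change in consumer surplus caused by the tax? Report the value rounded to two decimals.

Without the tax, 100 - 3.5Q = 3 + Q so Q* = 21.5556 and P* = 24.5556.
A tax on sellers shifts supply up by 66: 100 - 3.5Q = 3 + Q + 66, so Q_t = 6.8889. Buyers pay P_b = 75.8889; sellers receive P_s = P_b - 66 = 9.8889.
Consumers lose the trapezoid between P* and P_b out to Q_t plus the triangle from Q_t to Q*: change in CS = 83.0494 - 813.1235 = -730.0741.

-730.07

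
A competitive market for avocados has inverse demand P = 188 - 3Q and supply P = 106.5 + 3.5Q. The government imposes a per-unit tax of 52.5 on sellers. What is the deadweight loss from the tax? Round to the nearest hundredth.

212.02

Pre-tax equilibrium: 188 - 3Q = 106.5 + 3.5Q gives Q* = 12.5385, P* = 150.3846.
With the tax, sellers need 52.5 more per unit: 188 - 3Q = 106.5 + 3.5Q + 52.5, so Q_t = 4.4615. Buyers pay P_b = 174.6154; sellers receive P_s = P_b - 52.5 = 122.1154.
Deadweight loss is the triangle between the curves from Q_t to Q*: (1/2)(12.5385 - 4.4615)(52.5) = 212.0192.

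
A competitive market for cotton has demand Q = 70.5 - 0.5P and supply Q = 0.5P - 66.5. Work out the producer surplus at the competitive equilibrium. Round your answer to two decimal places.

Rewriting demand in inverse form: P = 141 - 2Q.
Rewriting supply in inverse form: P = 133 + 2Q.
Set 141 - 2Q = 133 + 2Q, which gives 8 = 4Q, so Q* = 2 and P* = 141 - 2(2) = 137.
PS is the area between P* and the supply curve from 0 to Q*: (1/2)(2)(4) = 4.

4.00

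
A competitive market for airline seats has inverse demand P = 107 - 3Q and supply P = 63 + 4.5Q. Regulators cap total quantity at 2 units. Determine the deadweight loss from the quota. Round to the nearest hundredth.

56.07

Unrestricted equilibrium: Q* = (107 - 63)/(3 + 4.5) = 5.8667.
At Q = 2 the demand price is 107 - 3(2) = 101 and the supply price is 63 + 4.5(2) = 72.
Deadweight loss is the triangle between the curves from 2 to 5.8667: (1/2)(101 - 72)(5.8667 - 2) = 56.0667.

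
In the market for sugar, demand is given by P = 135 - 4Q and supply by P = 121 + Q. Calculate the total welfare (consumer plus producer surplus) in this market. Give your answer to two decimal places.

Setting demand equal to supply, 14 = 5Q, so Q* = 2.8 and P* = 123.8.
Total surplus is the full triangle between the curves from 0 to Q*: (1/2)(2.8)(135 - 121) = 19.6.

19.60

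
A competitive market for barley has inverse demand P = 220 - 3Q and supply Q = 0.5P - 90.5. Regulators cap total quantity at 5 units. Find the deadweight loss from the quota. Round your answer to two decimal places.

Rewriting supply in inverse form: P = 181 + 2Q.
Without the quota, 220 - 3Q = 181 + 2Q gives Q* = 7.8.
At Q = 5 the demand price is 220 - 3(5) = 205 and the supply price is 181 + 2(5) = 191.
DWL = (1/2)(gap between curves at 5) x (Q* - 5) = (1/2)(14)(2.8) = 19.6.

19.60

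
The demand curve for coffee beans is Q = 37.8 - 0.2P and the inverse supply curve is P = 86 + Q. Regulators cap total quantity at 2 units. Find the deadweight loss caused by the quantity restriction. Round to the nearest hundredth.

690.08

Rewriting demand in inverse form: P = 189 - 5Q.
Without the quota, 189 - 5Q = 86 + Q gives Q* = 17.1667.
At Q = 2 the demand price is 189 - 5(2) = 179 and the supply price is 86 + (2) = 88.
DWL = (1/2)(gap between curves at 2) x (Q* - 2) = (1/2)(91)(15.1667) = 690.0833.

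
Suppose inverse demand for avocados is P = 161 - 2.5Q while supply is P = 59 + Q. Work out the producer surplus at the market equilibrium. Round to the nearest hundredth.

Set 161 - 2.5Q = 59 + Q, which gives 102 = 3.5Q, so Q* = 29.1429 and P* = 161 - 2.5(29.1429) = 88.1429.
Producer surplus is the triangle above supply below P*: (1/2)(29.1429)(88.1429 - 59) = (1/2)(29.1429)(29.1429) = 424.6531.

424.65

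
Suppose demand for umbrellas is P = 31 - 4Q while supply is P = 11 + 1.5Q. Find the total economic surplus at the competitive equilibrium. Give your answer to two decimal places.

Equilibrium: 31 - 4Q = 11 + 1.5Q, so Q* = 3.6364 and P* = 16.4545.
CS = (1/2)(3.6364)(14.5455) = 26.4463 and PS = (1/2)(3.6364)(5.4545) = 9.9174, so total surplus = 36.3636.

36.36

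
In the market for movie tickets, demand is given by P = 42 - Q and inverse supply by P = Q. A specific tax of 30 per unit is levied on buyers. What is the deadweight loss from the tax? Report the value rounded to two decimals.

225.00

Without the tax, 42 - Q = Q so Q* = 21 and P* = 21.
With the tax, buyers' net willingness to pay falls by 30: (42 - 30) - Q = Q, so Q_t = 6. Buyers pay P_b = 36; sellers receive P_s = P_b - 30 = 6.
The welfare triangle lost has base Q* - Q_t = 15 and height t = 30, so DWL = (1/2)(15)(30) = 225.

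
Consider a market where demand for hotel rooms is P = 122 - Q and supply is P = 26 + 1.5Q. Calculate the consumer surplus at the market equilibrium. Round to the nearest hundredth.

Set 122 - Q = 26 + 1.5Q, which gives 96 = 2.5Q, so Q* = 38.4 and P* = 122 - (38.4) = 83.6.
CS is the area between the demand curve and P* from 0 to Q*: (1/2)(38.4)(38.4) = 737.28.

737.28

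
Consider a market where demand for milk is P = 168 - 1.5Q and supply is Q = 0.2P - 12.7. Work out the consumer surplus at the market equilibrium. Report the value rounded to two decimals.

193.85

Rewriting supply in inverse form: P = 63.5 + 5Q.
Set 168 - 1.5Q = 63.5 + 5Q, which gives 104.5 = 6.5Q, so Q* = 16.0769 and P* = 168 - 1.5(16.0769) = 143.8846.
The demand choke price is 168, so CS = (1/2)(Q*)(168 - P*) = (1/2)(16.0769)(24.1154) = 193.8506.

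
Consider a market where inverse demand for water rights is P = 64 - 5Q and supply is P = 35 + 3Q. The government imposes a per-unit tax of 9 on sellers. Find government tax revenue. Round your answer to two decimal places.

Pre-tax equilibrium: 64 - 5Q = 35 + 3Q gives Q* = 3.625, P* = 45.875.
A tax on sellers shifts supply up by 9: 64 - 5Q = 35 + 3Q + 9, so Q_t = 2.5. Buyers pay P_b = 51.5; sellers receive P_s = P_b - 9 = 42.5.
Revenue is the tax times quantity traded: 9 x 2.5 = 22.5.

22.50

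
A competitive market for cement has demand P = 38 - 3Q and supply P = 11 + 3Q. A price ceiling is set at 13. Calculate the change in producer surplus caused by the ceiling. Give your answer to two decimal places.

Without the control, 38 - 3Q = 11 + 3Q so Q* = 4.5 and P* = 24.5.
At P = 13, sellers supply (13 - 11)/3 = 0.6667 while buyers want more, so the quantity traded is 0.6667 at price 13.
PS goes from (1/2)(4.5)(13.5) = 30.375 to 0.6667 (computed as (13 - 11)(0.6667) - (1/2)(3)(0.6667)^2), a change of -29.7083.

-29.71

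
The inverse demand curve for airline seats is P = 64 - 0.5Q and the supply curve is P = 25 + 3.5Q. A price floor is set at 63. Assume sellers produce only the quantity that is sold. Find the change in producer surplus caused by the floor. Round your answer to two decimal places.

-97.36

Free-market equilibrium: 64 - 0.5Q = 25 + 3.5Q gives Q* = 9.75, P* = 59.125.
At P = 63, buyers demand (64 - 63)/0.5 = 2 while sellers would supply more, so the quantity traded is 2 at price 63.
PS goes from (1/2)(9.75)(34.125) = 166.3594 to 69 (computed as (63 - 25)(2) - (1/2)(3.5)(2)^2), a change of -97.3594.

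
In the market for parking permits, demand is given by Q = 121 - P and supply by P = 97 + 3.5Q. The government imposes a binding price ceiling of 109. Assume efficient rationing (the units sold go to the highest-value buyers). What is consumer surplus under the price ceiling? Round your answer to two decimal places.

Rewriting demand in inverse form: P = 121 - Q.
Without the control, 121 - Q = 97 + 3.5Q so Q* = 5.3333 and P* = 115.6667.
At the ceiling price 109, quantity supplied is (109 - 97)/3.5 = 3.4286; supply is the short side, so Q = 3.4286 trades at P = 109.
The demand price at Q = 3.4286 is 117.5714. CS is the trapezoid between demand and 109 over [0, 3.4286]: (1/2)[(121 - 109) + (117.5714 - 109)](3.4286) = 35.2653.

35.27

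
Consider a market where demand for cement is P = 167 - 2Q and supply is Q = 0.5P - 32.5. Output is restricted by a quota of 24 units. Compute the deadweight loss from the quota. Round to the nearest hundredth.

4.50

Rewriting supply in inverse form: P = 65 + 2Q.
Without the quota, 167 - 2Q = 65 + 2Q gives Q* = 25.5.
At Q = 24 the demand price is 167 - 2(24) = 119 and the supply price is 65 + 2(24) = 113.
Deadweight loss is the triangle between the curves from 24 to 25.5: (1/2)(119 - 113)(25.5 - 24) = 4.5.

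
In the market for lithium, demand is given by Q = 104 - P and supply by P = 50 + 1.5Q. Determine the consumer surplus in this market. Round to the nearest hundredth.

233.28

Rewriting demand in inverse form: P = 104 - Q.
Set 104 - Q = 50 + 1.5Q, which gives 54 = 2.5Q, so Q* = 21.6 and P* = 104 - (21.6) = 82.4.
CS is the area between the demand curve and P* from 0 to Q*: (1/2)(21.6)(21.6) = 233.28.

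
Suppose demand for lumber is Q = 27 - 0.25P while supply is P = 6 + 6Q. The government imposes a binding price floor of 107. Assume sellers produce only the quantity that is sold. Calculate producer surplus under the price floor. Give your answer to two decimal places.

25.06

Rewriting demand in inverse form: P = 108 - 4Q.
Without the control, 108 - 4Q = 6 + 6Q so Q* = 10.2 and P* = 67.2.
At P = 107, buyers demand (108 - 107)/4 = 0.25 while sellers would supply more, so the quantity traded is 0.25 at price 107.
The supply price at Q = 0.25 is 7.5. PS is the trapezoid between 107 and supply over [0, 0.25]: (1/2)[(107 - 6) + (107 - 7.5)](0.25) = 25.0625.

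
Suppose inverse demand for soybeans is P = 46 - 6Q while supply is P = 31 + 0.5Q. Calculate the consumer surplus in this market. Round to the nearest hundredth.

15.98

Equilibrium: 46 - 6Q = 31 + 0.5Q, so Q* = 2.3077 and P* = 32.1538.
Consumer surplus is the triangle under demand above P*: (1/2)(2.3077)(46 - 32.1538) = (1/2)(2.3077)(13.8462) = 15.9763.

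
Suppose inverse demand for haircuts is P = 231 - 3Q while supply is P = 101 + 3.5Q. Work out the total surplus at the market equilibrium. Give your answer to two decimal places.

Setting demand equal to supply, 130 = 6.5Q, so Q* = 20 and P* = 171.
CS = (1/2)(20)(60) = 600 and PS = (1/2)(20)(70) = 700, so total surplus = 1300.

1300.00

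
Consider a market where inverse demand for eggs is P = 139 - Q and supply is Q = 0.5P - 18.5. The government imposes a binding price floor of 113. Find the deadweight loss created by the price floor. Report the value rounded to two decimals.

96.00

Rewriting supply in inverse form: P = 37 + 2Q.
Without the control, 139 - Q = 37 + 2Q so Q* = 34 and P* = 105.
At the floor price 113, quantity demanded is (139 - 113)/1 = 26; demand is the short side, so Q = 26 trades at P = 113.
At Q = 26 the demand price is 113 and the supply price is 89. Deadweight loss is the triangle between the curves from 26 to 34: (1/2)(113 - 89)(34 - 26) = 96.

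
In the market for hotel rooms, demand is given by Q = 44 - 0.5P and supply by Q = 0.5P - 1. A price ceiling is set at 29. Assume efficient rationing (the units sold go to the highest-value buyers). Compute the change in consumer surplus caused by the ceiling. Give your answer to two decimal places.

Rewriting demand in inverse form: P = 88 - 2Q.
Rewriting supply in inverse form: P = 2 + 2Q.
Free-market equilibrium: 88 - 2Q = 2 + 2Q gives Q* = 21.5, P* = 45.
At the ceiling price 29, quantity supplied is (29 - 2)/2 = 13.5; supply is the short side, so Q = 13.5 trades at P = 29.
CS goes from (1/2)(21.5)(43) = 462.25 to 614.25 (computed as (88 - 29)(13.5) - (1/2)(2)(13.5)^2), a change of 152.

152.00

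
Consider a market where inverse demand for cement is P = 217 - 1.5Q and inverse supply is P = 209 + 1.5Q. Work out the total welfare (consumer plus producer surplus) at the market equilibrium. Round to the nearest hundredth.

Equilibrium: 217 - 1.5Q = 209 + 1.5Q, so Q* = 2.6667 and P* = 213.
Total surplus is the full triangle between the curves from 0 to Q*: (1/2)(2.6667)(217 - 209) = 10.6667.

10.67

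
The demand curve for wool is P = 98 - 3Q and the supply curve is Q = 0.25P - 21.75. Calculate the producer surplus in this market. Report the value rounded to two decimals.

4.94

Rewriting supply in inverse form: P = 87 + 4Q.
Setting demand equal to supply, 11 = 7Q, so Q* = 1.5714 and P* = 93.2857.
PS is the area between P* and the supply curve from 0 to Q*: (1/2)(1.5714)(6.2857) = 4.9388.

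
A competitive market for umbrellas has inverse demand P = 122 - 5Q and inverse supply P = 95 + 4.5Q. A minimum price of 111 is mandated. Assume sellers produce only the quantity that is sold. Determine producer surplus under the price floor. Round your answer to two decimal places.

24.31

Without the control, 122 - 5Q = 95 + 4.5Q so Q* = 2.8421 and P* = 107.7895.
At P = 111, buyers demand (122 - 111)/5 = 2.2 while sellers would supply more, so the quantity traded is 2.2 at price 111.
The supply price at Q = 2.2 is 104.9. PS is the trapezoid between 111 and supply over [0, 2.2]: (1/2)[(111 - 95) + (111 - 104.9)](2.2) = 24.31.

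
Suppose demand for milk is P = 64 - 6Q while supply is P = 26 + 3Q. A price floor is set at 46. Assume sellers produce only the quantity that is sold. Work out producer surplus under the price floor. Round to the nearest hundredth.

Without the control, 64 - 6Q = 26 + 3Q so Q* = 4.2222 and P* = 38.6667.
At P = 46, buyers demand (64 - 46)/6 = 3 while sellers would supply more, so the quantity traded is 3 at price 46.
The supply price at Q = 3 is 35. PS is the trapezoid between 46 and supply over [0, 3]: (1/2)[(46 - 26) + (46 - 35)](3) = 46.5.

46.50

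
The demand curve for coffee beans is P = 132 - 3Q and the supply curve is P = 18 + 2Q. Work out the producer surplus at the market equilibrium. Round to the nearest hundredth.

Equilibrium: 132 - 3Q = 18 + 2Q, so Q* = 22.8 and P* = 63.6.
Producer surplus is the triangle above supply below P*: (1/2)(22.8)(63.6 - 18) = (1/2)(22.8)(45.6) = 519.84.

519.84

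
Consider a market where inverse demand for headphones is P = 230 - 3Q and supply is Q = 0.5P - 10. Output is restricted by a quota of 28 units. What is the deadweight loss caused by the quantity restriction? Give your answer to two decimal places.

490.00

Rewriting supply in inverse form: P = 20 + 2Q.
Without the quota, 230 - 3Q = 20 + 2Q gives Q* = 42.
At Q = 28 the demand price is 230 - 3(28) = 146 and the supply price is 20 + 2(28) = 76.
Deadweight loss is the triangle between the curves from 28 to 42: (1/2)(146 - 76)(42 - 28) = 490.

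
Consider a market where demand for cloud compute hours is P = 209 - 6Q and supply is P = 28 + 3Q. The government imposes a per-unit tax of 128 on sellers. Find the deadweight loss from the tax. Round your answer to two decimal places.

910.22

Pre-tax equilibrium: 209 - 6Q = 28 + 3Q gives Q* = 20.1111, P* = 88.3333.
With the tax, sellers need 128 more per unit: 209 - 6Q = 28 + 3Q + 128, so Q_t = 5.8889. Buyers pay P_b = 173.6667; sellers receive P_s = P_b - 128 = 45.6667.
Deadweight loss is the triangle between the curves from Q_t to Q*: (1/2)(20.1111 - 5.8889)(128) = 910.2222.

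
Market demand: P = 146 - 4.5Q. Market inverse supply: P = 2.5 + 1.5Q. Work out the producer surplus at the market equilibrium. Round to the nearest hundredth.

Equilibrium: 146 - 4.5Q = 2.5 + 1.5Q, so Q* = 23.9167 and P* = 38.375.
Producer surplus is the triangle above supply below P*: (1/2)(23.9167)(38.375 - 2.5) = (1/2)(23.9167)(35.875) = 429.0052.

429.01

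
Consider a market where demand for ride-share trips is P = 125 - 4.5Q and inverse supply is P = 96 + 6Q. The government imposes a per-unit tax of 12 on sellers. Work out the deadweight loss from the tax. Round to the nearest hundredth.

6.86

Pre-tax equilibrium: 125 - 4.5Q = 96 + 6Q gives Q* = 2.7619, P* = 112.5714.
A tax on sellers shifts supply up by 12: 125 - 4.5Q = 96 + 6Q + 12, so Q_t = 1.619. Buyers pay P_b = 117.7143; sellers receive P_s = P_b - 12 = 105.7143.
The welfare triangle lost has base Q* - Q_t = 1.1429 and height t = 12, so DWL = (1/2)(1.1429)(12) = 6.8571.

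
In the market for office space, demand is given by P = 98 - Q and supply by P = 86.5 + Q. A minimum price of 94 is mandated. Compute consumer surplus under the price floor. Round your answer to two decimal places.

8.00

Free-market equilibrium: 98 - Q = 86.5 + Q gives Q* = 5.75, P* = 92.25.
At the floor price 94, quantity demanded is (98 - 94)/1 = 4; demand is the short side, so Q = 4 trades at P = 94.
CS is the triangle under demand above 94: (1/2)(4)(98 - 94) = 8.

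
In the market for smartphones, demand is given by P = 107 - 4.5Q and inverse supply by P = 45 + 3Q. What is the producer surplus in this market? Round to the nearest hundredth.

Set 107 - 4.5Q = 45 + 3Q, which gives 62 = 7.5Q, so Q* = 8.2667 and P* = 107 - 4.5(8.2667) = 69.8.
The supply curve's price intercept is 45, so PS = (1/2)(Q*)(P* - 45) = (1/2)(8.2667)(24.8) = 102.5067.

102.51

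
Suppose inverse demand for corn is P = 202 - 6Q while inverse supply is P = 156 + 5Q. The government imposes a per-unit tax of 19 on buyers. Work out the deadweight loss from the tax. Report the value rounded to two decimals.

Without the tax, 202 - 6Q = 156 + 5Q so Q* = 4.1818 and P* = 176.9091.
With the tax, buyers' net willingness to pay falls by 19: (202 - 19) - 6Q = 156 + 5Q, so Q_t = 2.4545. Buyers pay P_b = 187.2727; sellers receive P_s = P_b - 19 = 168.2727.
The welfare triangle lost has base Q* - Q_t = 1.7273 and height t = 19, so DWL = (1/2)(1.7273)(19) = 16.4091.

16.41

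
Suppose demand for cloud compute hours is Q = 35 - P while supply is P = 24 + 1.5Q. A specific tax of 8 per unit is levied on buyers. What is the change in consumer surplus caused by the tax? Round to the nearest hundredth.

-8.96

Rewriting demand in inverse form: P = 35 - Q.
Pre-tax equilibrium: 35 - Q = 24 + 1.5Q gives Q* = 4.4, P* = 30.6.
With the tax, buyers' net willingness to pay falls by 8: (35 - 8) - Q = 24 + 1.5Q, so Q_t = 1.2. Buyers pay P_b = 33.8; sellers receive P_s = P_b - 8 = 25.8.
Consumers lose the trapezoid between P* and P_b out to Q_t plus the triangle from Q_t to Q*: change in CS = 0.72 - 9.68 = -8.96.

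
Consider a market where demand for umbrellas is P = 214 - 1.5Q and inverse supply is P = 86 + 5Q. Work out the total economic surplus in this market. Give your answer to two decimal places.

Equilibrium: 214 - 1.5Q = 86 + 5Q, so Q* = 19.6923 and P* = 184.4615.
Total surplus is the full triangle between the curves from 0 to Q*: (1/2)(19.6923)(214 - 86) = 1260.3077.

1260.31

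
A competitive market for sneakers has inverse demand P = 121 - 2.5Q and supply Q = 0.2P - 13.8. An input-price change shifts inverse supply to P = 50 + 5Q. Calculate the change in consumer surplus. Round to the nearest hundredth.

51.93

Rewriting supply in inverse form: P = 69 + 5Q.
Initial equilibrium: Q_0 = 6.9333, P_0 = 103.6667; CS_0 = (1/2)(6.9333)(17.3333) = 60.0889, PS_0 = (1/2)(6.9333)(34.6667) = 120.1778.
New equilibrium: 121 - 2.5Q = 50 + 5Q gives Q_1 = 9.4667, P_1 = 97.3333; CS_1 = 112.0222, PS_1 = 224.0444.
Change in consumer surplus = 112.0222 - 60.0889 = 51.9333.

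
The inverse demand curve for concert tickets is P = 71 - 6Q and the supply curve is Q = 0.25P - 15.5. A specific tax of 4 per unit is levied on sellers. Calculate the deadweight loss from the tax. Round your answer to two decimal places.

Rewriting supply in inverse form: P = 62 + 4Q.
Without the tax, 71 - 6Q = 62 + 4Q so Q* = 0.9 and P* = 65.6.
A tax on sellers shifts supply up by 4: 71 - 6Q = 62 + 4Q + 4, so Q_t = 0.5. Buyers pay P_b = 68; sellers receive P_s = P_b - 4 = 64.
Deadweight loss is the triangle between the curves from Q_t to Q*: (1/2)(0.9 - 0.5)(4) = 0.8.

0.80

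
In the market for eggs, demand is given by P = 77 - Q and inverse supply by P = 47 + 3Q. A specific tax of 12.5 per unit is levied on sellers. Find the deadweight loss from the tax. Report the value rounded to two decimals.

19.53

Without the tax, 77 - Q = 47 + 3Q so Q* = 7.5 and P* = 69.5.
With the tax, sellers need 12.5 more per unit: 77 - Q = 47 + 3Q + 12.5, so Q_t = 4.375. Buyers pay P_b = 72.625; sellers receive P_s = P_b - 12.5 = 60.125.
The welfare triangle lost has base Q* - Q_t = 3.125 and height t = 12.5, so DWL = (1/2)(3.125)(12.5) = 19.5312.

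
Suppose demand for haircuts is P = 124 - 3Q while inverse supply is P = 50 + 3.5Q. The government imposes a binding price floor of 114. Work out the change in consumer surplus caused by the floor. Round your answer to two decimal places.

-177.75

Free-market equilibrium: 124 - 3Q = 50 + 3.5Q gives Q* = 11.3846, P* = 89.8462.
At P = 114, buyers demand (124 - 114)/3 = 3.3333 while sellers would supply more, so the quantity traded is 3.3333 at price 114.
CS goes from (1/2)(11.3846)(34.1538) = 194.4142 to 16.6667 (computed as (124 - 114)(3.3333) - (1/2)(3)(3.3333)^2), a change of -177.7475.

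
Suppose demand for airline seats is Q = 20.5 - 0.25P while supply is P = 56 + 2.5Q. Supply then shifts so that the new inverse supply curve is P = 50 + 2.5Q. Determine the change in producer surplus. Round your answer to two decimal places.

10.30

Rewriting demand in inverse form: P = 82 - 4Q.
Initial equilibrium: Q_0 = 4, P_0 = 66; CS_0 = (1/2)(4)(16) = 32, PS_0 = (1/2)(4)(10) = 20.
New equilibrium: 82 - 4Q = 50 + 2.5Q gives Q_1 = 4.9231, P_1 = 62.3077; CS_1 = 48.4734, PS_1 = 30.2959.
Change in producer surplus = 30.2959 - 20 = 10.2959.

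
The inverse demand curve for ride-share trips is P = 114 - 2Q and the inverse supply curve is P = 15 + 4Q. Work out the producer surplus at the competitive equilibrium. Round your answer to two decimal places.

Setting demand equal to supply, 99 = 6Q, so Q* = 16.5 and P* = 81.
Producer surplus is the triangle above supply below P*: (1/2)(16.5)(81 - 15) = (1/2)(16.5)(66) = 544.5.

544.50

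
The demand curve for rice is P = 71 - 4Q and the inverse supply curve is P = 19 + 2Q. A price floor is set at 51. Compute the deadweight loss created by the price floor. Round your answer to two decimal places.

40.33

Free-market equilibrium: 71 - 4Q = 19 + 2Q gives Q* = 8.6667, P* = 36.3333.
At P = 51, buyers demand (71 - 51)/4 = 5 while sellers would supply more, so the quantity traded is 5 at price 51.
The lost-trades triangle has base Q* - 5 = 3.6667 and height equal to the gap between the curves at Q = 5, which is 51 - 29 = 22. DWL = (1/2)(3.6667)(22) = 40.3333.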